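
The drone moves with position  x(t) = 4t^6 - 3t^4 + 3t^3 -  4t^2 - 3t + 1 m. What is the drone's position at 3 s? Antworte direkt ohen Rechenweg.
The answer is 2710.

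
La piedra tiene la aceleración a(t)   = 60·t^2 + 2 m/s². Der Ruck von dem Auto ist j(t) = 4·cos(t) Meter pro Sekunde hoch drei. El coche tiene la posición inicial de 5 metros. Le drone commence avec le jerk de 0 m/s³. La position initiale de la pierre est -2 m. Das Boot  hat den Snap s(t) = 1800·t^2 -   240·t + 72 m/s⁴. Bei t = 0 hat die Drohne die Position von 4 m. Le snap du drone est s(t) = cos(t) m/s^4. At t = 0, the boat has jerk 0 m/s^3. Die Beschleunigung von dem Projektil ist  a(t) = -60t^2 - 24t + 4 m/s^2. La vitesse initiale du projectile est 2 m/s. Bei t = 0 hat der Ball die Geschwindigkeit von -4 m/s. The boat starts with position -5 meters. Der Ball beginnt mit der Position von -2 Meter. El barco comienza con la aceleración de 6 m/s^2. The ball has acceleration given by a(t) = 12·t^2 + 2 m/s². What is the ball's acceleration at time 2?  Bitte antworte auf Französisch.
Nous avons l'accélération a(t) = 12·t^2 + 2. En substituant t = 2: a(2) = 50.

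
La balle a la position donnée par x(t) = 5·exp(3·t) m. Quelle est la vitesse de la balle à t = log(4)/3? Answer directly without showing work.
La réponse est 60.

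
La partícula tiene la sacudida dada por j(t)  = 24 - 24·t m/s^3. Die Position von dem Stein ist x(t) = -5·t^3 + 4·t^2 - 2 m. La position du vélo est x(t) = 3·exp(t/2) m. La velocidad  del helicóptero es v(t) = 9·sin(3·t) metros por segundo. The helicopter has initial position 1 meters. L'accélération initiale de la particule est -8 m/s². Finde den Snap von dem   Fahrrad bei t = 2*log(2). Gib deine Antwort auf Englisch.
Starting from position x(t) = 3·exp(t/2), we take 4 derivatives. Differentiating position, we get velocity: v(t) = 3·exp(t/2)/2. Differentiating velocity, we get acceleration: a(t) = 3·exp(t/2)/4. The derivative of acceleration gives jerk: j(t) = 3·exp(t/2)/8. Differentiating jerk, we get snap: s(t) = 3·exp(t/2)/16. We have snap s(t) = 3·exp(t/2)/16. Substituting t = 2*log(2): s(2*log(2)) = 3/8.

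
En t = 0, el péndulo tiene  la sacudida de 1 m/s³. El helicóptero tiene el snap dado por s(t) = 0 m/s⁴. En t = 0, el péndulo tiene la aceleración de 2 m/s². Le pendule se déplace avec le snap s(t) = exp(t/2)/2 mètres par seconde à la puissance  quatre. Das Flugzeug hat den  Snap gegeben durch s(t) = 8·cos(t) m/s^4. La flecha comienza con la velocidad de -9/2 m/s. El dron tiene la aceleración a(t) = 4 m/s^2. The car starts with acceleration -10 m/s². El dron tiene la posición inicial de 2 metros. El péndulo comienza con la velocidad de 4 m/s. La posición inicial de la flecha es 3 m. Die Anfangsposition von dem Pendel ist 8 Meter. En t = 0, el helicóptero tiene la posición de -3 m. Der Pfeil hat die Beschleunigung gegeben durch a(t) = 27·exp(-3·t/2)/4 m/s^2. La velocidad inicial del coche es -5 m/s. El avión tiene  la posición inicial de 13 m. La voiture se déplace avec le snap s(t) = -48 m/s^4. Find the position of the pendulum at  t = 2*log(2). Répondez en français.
En partant du snap s(t) = exp(t/2)/2, nous prenons 4 primitives. L'intégrale du snap est le jerk. En utilisant j(0) = 1, nous obtenons j(t) = exp(t/2). L'intégrale du jerk est l'accélération. En utilisant a(0) = 2, nous obtenons a(t) = 2·exp(t/2). En intégrant l'accélération et en utilisant la condition initiale v(0) = 4, nous obtenons v(t) = 4·exp(t/2). En prenant ∫v(t)dt et en appliquant x(0) = 8, nous trouvons x(t) = 8·exp(t/2). En utilisant x(t) = 8·exp(t/2) et en substituant t = 2*log(2), nous trouvons x = 16.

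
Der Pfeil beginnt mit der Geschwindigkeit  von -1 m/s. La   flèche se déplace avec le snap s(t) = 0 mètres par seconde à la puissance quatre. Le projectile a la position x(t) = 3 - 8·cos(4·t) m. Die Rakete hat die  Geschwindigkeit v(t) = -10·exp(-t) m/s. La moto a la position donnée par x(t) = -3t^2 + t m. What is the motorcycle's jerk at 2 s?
To solve this, we need to take 3 derivatives of our position equation x(t) = -3·t^2 + t. The derivative of position gives velocity: v(t) = 1 - 6·t. The derivative of velocity gives acceleration: a(t) = -6. The derivative of acceleration gives jerk: j(t) = 0. From the given jerk equation j(t) = 0, we substitute t = 2 to get j = 0.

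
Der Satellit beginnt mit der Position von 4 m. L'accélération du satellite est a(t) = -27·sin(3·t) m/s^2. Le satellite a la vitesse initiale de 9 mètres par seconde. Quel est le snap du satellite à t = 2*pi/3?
Pour résoudre ceci, nous devons prendre 2 dérivées de notre équation de l'accélération a(t) = -27·sin(3·t). En prenant d/dt de a(t), nous trouvons j(t) = -81·cos(3·t). En prenant d/dt de j(t), nous trouvons s(t) = 243·sin(3·t). En utilisant s(t) = 243·sin(3·t) et en substituant t = 2*pi/3, nous trouvons s = 0.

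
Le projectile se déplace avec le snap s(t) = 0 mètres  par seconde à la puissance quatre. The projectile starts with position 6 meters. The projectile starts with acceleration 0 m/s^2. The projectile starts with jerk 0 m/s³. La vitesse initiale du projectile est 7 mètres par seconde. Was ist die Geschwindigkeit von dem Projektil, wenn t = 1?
Um dies zu lösen, müssen wir 3 Integrale unserer Gleichung für den Snap s(t) = 0 finden. Das Integral von dem Snap, mit j(0) = 0, ergibt den Ruck: j(t) = 0. Durch Integration von dem Ruck und Verwendung der Anfangsbedingung a(0) = 0, erhalten wir a(t) = 0. Die Stammfunktion von der Beschleunigung ist die Geschwindigkeit. Mit v(0) = 7 erhalten wir v(t) = 7. Mit v(t) = 7 und Einsetzen von t = 1, finden wir v = 7.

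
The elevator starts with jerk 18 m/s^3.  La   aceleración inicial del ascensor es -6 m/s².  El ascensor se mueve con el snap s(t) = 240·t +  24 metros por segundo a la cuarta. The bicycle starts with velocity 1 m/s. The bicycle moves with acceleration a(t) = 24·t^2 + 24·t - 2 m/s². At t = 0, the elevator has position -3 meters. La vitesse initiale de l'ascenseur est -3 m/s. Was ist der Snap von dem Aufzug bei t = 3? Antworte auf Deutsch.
Mit s(t) = 240·t + 24 und Einsetzen von t = 3, finden wir s = 744.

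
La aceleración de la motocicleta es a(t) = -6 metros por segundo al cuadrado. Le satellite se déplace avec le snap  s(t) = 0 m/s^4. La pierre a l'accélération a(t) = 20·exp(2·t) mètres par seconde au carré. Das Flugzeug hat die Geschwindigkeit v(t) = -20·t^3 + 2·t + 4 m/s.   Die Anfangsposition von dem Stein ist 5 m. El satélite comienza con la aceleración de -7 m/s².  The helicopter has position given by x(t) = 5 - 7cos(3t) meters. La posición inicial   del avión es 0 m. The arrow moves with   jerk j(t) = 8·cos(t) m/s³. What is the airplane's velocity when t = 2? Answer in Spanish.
De la ecuación de la velocidad v(t) = -20·t^3 + 2·t + 4, sustituimos t = 2 para obtener v = -152.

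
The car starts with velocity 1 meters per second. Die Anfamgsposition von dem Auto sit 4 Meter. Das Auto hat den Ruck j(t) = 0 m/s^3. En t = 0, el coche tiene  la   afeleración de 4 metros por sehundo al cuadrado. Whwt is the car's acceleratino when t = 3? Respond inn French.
Nous devons trouver l'intégrale de notre équation du jerk j(t) = 0 1 fois. L'intégrale du jerk, avec a(0) = 4, donne l'accélération: a(t) = 4. De l'équation de l'accélération a(t) = 4, nous substituons t = 3 pour obtenir a = 4.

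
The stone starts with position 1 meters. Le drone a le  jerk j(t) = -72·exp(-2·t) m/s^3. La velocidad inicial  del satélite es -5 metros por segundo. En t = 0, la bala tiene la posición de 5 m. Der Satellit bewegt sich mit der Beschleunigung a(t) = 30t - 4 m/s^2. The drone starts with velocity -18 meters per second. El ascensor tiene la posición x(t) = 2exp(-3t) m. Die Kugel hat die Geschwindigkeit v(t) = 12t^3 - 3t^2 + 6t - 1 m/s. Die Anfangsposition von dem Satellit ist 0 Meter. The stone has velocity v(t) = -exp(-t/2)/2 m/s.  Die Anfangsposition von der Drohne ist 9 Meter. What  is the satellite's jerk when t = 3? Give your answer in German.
Um dies zu lösen, müssen wir 1 Ableitung unserer Gleichung für die Beschleunigung a(t) = 30·t - 4 nehmen. Durch Ableiten von der Beschleunigung erhalten wir den Ruck: j(t) = 30. Mit j(t) = 30 und Einsetzen von t = 3, finden wir j = 30.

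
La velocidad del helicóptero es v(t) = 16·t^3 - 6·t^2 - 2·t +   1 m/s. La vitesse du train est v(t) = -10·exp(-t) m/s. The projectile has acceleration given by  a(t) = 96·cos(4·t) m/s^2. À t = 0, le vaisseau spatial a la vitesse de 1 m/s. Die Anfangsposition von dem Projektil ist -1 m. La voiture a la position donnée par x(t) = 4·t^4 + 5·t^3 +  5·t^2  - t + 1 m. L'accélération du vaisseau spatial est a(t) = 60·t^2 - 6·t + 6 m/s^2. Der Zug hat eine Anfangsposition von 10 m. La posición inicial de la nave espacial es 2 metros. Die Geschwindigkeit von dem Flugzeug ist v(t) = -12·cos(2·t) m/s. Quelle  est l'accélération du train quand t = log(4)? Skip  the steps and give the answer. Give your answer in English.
a(log(4)) = 5/2.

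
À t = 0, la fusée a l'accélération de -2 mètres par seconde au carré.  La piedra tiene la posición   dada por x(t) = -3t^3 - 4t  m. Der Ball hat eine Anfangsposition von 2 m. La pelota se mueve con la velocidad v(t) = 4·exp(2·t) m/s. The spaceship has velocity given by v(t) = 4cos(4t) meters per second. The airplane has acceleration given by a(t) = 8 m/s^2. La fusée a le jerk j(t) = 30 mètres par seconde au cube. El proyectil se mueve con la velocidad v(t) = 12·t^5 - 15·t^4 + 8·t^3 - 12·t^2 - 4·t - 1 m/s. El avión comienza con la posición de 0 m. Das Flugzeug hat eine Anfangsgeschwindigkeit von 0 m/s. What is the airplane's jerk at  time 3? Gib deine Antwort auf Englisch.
Starting from acceleration a(t) = 8, we take 1 derivative. Differentiating acceleration, we get jerk: j(t) = 0. We have jerk j(t) = 0. Substituting t = 3: j(3) = 0.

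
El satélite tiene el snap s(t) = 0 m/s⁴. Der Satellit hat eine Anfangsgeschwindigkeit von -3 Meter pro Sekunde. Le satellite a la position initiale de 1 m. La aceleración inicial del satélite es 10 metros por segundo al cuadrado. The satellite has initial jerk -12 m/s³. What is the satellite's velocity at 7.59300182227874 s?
We must find the antiderivative of our snap equation s(t) = 0 3 times. The integral of snap, with j(0) = -12, gives jerk: j(t) = -12. Finding the antiderivative of j(t) and using a(0) = 10: a(t) = 10 - 12·t. The antiderivative of acceleration, with v(0) = -3, gives velocity: v(t) = -6·t^2 + 10·t - 3. From the given velocity equation v(t) = -6·t^2 + 10·t - 3, we substitute t = 7.59300182227874 to get v = -272.992041815982.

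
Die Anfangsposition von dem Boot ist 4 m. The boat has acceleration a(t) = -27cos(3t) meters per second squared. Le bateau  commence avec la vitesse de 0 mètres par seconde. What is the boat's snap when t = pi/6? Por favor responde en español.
Partiendo de la aceleración a(t) = -27·cos(3·t), tomamos 2 derivadas. Derivando la aceleración, obtenemos la sacudida: j(t) = 81·sin(3·t). Derivando la sacudida, obtenemos el snap: s(t) = 243·cos(3·t). De la ecuación del snap s(t) = 243·cos(3·t), sustituimos t = pi/6 para obtener s = 0.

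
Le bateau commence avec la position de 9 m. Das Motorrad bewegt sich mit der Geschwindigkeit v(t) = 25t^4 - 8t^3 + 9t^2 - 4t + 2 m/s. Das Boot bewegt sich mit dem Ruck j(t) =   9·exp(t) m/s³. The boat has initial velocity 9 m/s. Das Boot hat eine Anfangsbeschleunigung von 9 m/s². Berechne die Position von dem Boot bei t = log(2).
Wir müssen das Integral unserer Gleichung für den Ruck j(t) = 9·exp(t) 3-mal finden. Mit ∫j(t)dt und Anwendung von a(0) = 9, finden wir a(t) = 9·exp(t). Das Integral von der Beschleunigung ist die Geschwindigkeit. Mit v(0) = 9 erhalten wir v(t) = 9·exp(t). Die Stammfunktion von der Geschwindigkeit ist die Position. Mit x(0) = 9 erhalten wir x(t) = 9·exp(t). Mit x(t) = 9·exp(t) und Einsetzen von t = log(2), finden wir x = 18.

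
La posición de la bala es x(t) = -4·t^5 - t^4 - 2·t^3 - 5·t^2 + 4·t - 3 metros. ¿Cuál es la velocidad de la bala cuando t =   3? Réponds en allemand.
Wir müssen unsere Gleichung für die Position x(t) = -4·t^5 - t^4 - 2·t^3 - 5·t^2 + 4·t - 3 1-mal ableiten. Die Ableitung von der Position ergibt die Geschwindigkeit: v(t) = -20·t^4 - 4·t^3 - 6·t^2 - 10·t + 4. Aus der Gleichung für die Geschwindigkeit v(t) = -20·t^4 - 4·t^3 - 6·t^2 - 10·t + 4, setzen wir t = 3 ein und erhalten v = -1808.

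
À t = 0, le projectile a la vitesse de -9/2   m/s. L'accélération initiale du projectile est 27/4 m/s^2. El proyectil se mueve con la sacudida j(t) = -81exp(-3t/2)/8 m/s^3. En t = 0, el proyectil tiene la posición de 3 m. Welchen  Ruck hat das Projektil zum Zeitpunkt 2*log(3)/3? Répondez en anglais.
Using j(t) = -81·exp(-3·t/2)/8 and substituting t = 2*log(3)/3, we find j = -27/8.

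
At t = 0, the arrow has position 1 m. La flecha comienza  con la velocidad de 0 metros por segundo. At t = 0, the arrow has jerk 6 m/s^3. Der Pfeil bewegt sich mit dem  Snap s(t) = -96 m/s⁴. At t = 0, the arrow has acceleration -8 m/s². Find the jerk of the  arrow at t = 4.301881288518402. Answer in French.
Nous devons trouver l'intégrale de notre équation du snap s(t) = -96 1 fois. En intégrant le snap et en utilisant la condition initiale j(0) = 6, nous obtenons j(t) = 6 - 96·t. Nous avons le jerk j(t) = 6 - 96·t. En substituant t = 4.301881288518402: j(4.301881288518402) = -406.980603697767.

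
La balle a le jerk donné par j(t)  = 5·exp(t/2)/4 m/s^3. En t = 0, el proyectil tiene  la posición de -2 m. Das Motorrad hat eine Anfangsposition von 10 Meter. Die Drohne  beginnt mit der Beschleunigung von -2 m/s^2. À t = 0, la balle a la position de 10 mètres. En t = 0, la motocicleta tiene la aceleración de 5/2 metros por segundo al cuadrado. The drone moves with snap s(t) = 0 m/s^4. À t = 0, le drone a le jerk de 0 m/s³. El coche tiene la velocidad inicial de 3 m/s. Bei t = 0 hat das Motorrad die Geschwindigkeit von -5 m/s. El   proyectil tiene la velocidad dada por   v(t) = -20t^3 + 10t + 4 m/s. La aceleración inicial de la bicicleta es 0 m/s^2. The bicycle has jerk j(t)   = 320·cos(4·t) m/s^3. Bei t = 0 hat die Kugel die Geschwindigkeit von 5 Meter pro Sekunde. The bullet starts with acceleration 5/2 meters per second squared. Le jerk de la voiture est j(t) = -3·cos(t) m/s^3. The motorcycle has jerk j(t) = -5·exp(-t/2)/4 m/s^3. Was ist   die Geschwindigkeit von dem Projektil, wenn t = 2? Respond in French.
Nous avons la vitesse v(t) = -20·t^3 + 10·t + 4. En substituant t = 2: v(2) = -136.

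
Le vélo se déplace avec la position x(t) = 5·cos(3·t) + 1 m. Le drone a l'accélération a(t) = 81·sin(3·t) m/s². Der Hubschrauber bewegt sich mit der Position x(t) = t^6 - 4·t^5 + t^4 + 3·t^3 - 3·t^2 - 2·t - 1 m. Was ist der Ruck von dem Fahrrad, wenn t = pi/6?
Ausgehend von der Position x(t) = 5·cos(3·t) + 1, nehmen wir 3 Ableitungen. Die Ableitung von der Position ergibt die Geschwindigkeit: v(t) = -15·sin(3·t). Die Ableitung von der Geschwindigkeit ergibt die Beschleunigung: a(t) = -45·cos(3·t). Mit d/dt von a(t) finden wir j(t) = 135·sin(3·t). Wir haben den Ruck j(t) = 135·sin(3·t). Durch Einsetzen von t = pi/6: j(pi/6) = 135.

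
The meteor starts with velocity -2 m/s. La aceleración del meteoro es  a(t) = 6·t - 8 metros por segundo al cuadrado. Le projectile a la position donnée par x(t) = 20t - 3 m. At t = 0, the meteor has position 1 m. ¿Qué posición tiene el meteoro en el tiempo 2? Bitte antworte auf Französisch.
En partant de l'accélération a(t) = 6·t - 8, nous prenons 2 primitives. En prenant ∫a(t)dt et en appliquant v(0) = -2, nous trouvons v(t) = 3·t^2 - 8·t - 2. En prenant ∫v(t)dt et en appliquant x(0) = 1, nous trouvons x(t) = t^3 - 4·t^2 - 2·t + 1. De l'équation de la position x(t) = t^3 - 4·t^2 - 2·t + 1, nous substituons t = 2 pour obtenir x = -11.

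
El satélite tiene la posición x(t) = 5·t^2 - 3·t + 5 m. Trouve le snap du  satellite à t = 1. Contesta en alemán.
Ausgehend von der Position x(t) = 5·t^2 - 3·t + 5, nehmen wir 4 Ableitungen. Durch Ableiten von der Position erhalten wir die Geschwindigkeit: v(t) = 10·t - 3. Mit d/dt von v(t) finden wir a(t) = 10. Mit d/dt von a(t) finden wir j(t) = 0. Mit d/dt von j(t) finden wir s(t) = 0. Wir haben den Snap s(t) = 0. Durch Einsetzen von t = 1: s(1) = 0.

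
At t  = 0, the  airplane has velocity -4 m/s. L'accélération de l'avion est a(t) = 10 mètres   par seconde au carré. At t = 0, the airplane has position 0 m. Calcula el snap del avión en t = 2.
Debemos derivar nuestra ecuación de la aceleración a(t) = 10 2 veces. Derivando la aceleración, obtenemos la sacudida: j(t) = 0. Derivando la sacudida, obtenemos el snap: s(t) = 0. Tenemos el snap s(t) = 0. Sustituyendo t = 2: s(2) = 0.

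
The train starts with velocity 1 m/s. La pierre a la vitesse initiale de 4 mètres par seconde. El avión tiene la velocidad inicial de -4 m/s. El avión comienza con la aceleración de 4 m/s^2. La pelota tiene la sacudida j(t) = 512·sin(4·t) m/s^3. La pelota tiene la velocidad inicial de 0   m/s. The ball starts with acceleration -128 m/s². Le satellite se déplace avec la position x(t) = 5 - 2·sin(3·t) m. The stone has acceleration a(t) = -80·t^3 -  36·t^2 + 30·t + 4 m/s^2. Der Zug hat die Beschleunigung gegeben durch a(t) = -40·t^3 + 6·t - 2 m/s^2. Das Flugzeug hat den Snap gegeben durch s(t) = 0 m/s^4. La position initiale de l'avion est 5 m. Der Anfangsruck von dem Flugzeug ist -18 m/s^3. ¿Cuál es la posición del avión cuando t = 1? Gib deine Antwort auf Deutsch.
Ausgehend von dem Snap s(t) = 0, nehmen wir 4 Integrale. Das Integral von dem Snap ist der Ruck. Mit j(0) = -18 erhalten wir j(t) = -18. Die Stammfunktion von dem Ruck, mit a(0) = 4, ergibt die Beschleunigung: a(t) = 4 - 18·t. Die Stammfunktion von der Beschleunigung ist die Geschwindigkeit. Mit v(0) = -4 erhalten wir v(t) = -9·t^2 + 4·t - 4. Das Integral von der Geschwindigkeit ist die Position. Mit x(0) = 5 erhalten wir x(t) = -3·t^3 + 2·t^2 - 4·t + 5. Aus der Gleichung für die Position x(t) = -3·t^3 + 2·t^2 - 4·t + 5, setzen wir t = 1 ein und erhalten x = 0.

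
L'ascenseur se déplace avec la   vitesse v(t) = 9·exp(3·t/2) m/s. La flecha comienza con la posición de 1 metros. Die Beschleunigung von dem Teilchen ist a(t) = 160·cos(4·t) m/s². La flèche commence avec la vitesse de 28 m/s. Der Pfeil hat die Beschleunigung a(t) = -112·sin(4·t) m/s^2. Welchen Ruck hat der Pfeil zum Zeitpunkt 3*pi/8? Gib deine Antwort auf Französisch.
Nous devons dériver notre équation de l'accélération a(t) = -112·sin(4·t) 1 fois. En prenant d/dt de a(t), nous trouvons j(t) = -448·cos(4·t). En utilisant j(t) = -448·cos(4·t) et en substituant t = 3*pi/8, nous trouvons j = 0.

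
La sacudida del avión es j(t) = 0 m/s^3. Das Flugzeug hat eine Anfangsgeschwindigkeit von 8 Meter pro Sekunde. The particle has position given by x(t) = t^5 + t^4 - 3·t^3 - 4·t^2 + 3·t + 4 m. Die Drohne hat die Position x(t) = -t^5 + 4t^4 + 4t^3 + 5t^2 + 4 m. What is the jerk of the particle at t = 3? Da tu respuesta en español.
Partiendo de la posición x(t) = t^5 + t^4 - 3·t^3 - 4·t^2 + 3·t + 4, tomamos 3 derivadas. La derivada de la posición da la velocidad: v(t) = 5·t^4 + 4·t^3 - 9·t^2 - 8·t + 3. Derivando la velocidad, obtenemos la aceleración: a(t) = 20·t^3 + 12·t^2 - 18·t - 8. La derivada de la aceleración da la sacudida: j(t) = 60·t^2 + 24·t - 18. Tenemos la sacudida j(t) = 60·t^2 + 24·t - 18. Sustituyendo t = 3: j(3) = 594.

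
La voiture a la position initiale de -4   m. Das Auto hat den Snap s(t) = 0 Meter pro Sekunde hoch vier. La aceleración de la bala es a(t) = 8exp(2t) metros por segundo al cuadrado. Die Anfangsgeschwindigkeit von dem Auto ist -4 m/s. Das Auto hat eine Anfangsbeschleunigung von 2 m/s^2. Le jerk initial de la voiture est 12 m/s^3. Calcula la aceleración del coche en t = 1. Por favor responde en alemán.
Ausgehend von dem Snap s(t) = 0, nehmen wir 2 Integrale. Durch Integration von dem Snap und Verwendung der Anfangsbedingung j(0) = 12, erhalten wir j(t) = 12. Die Stammfunktion von dem Ruck ist die Beschleunigung. Mit a(0) = 2 erhalten wir a(t) = 12·t + 2. Mit a(t) = 12·t + 2 und Einsetzen von t = 1, finden wir a = 14.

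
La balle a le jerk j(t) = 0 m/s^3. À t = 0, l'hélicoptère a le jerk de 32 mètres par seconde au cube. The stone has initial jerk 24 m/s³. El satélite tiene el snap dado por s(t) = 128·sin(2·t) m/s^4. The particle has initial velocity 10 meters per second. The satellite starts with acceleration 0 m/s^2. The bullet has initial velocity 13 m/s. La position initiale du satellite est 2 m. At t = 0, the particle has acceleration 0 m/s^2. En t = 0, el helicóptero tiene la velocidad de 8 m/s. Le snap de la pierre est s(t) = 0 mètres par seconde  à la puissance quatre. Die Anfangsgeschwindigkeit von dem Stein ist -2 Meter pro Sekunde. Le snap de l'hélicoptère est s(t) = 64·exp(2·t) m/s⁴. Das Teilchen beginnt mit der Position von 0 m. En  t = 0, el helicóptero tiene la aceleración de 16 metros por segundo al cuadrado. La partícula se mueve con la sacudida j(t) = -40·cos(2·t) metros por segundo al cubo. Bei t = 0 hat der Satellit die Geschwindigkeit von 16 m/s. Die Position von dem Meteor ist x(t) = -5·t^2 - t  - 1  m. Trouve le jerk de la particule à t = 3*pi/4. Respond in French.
Nous avons le jerk j(t) = -40·cos(2·t). En substituant t = 3*pi/4: j(3*pi/4) = 0.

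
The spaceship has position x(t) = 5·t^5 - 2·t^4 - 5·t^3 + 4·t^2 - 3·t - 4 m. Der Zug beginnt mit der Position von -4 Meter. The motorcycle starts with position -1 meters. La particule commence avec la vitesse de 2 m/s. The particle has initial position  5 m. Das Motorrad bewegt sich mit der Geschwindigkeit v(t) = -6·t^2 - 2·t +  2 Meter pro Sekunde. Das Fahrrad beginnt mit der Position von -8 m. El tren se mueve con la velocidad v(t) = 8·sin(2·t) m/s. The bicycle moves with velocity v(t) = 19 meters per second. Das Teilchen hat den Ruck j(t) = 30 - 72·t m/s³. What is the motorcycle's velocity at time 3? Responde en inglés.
Using v(t) = -6·t^2 - 2·t + 2 and substituting t = 3, we find v = -58.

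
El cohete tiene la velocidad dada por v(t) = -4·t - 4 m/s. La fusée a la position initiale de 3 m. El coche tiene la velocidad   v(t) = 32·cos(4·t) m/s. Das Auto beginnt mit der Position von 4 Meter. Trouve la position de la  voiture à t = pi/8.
En partant de la vitesse v(t) = 32·cos(4·t), nous prenons 1 intégrale. En intégrant la vitesse et en utilisant la condition initiale x(0) = 4, nous obtenons x(t) = 8·sin(4·t) + 4. En utilisant x(t) = 8·sin(4·t) + 4 et en substituant t = pi/8, nous trouvons x = 12.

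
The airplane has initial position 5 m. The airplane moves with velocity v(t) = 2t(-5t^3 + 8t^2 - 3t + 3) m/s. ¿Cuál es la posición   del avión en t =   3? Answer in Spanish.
Necesitamos integrar nuestra ecuación de la velocidad v(t) = 2·t·(-5·t^3 + 8·t^2 - 3·t + 3) 1 vez. La integral de la velocidad es la posición. Usando x(0) = 5, obtenemos x(t) = -2·t^5 + 4·t^4 - 2·t^3 + 3·t^2 + 5. Tenemos la posición x(t) = -2·t^5 + 4·t^4 - 2·t^3 + 3·t^2 + 5. Sustituyendo t = 3: x(3) = -184.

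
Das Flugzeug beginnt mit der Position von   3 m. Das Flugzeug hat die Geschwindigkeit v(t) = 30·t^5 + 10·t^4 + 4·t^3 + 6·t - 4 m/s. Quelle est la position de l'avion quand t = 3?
Nous devons trouver la primitive de notre équation de la vitesse v(t) = 30·t^5 + 10·t^4 + 4·t^3 + 6·t - 4 1 fois. L'intégrale de la vitesse, avec x(0) = 3, donne la position: x(t) = 5·t^6 + 2·t^5 + t^4 + 3·t^2 - 4·t + 3. En utilisant x(t) = 5·t^6 + 2·t^5 + t^4 + 3·t^2 - 4·t + 3 et en substituant t = 3, nous trouvons x = 4230.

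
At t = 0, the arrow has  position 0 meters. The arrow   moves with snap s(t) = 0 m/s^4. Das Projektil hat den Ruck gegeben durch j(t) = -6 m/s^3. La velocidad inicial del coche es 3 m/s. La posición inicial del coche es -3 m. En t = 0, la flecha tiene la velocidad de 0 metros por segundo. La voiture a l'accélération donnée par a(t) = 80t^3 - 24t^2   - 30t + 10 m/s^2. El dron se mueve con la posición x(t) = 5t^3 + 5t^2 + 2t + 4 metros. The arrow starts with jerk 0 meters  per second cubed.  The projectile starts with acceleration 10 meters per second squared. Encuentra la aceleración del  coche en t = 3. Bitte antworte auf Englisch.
From the given acceleration equation a(t) = 80·t^3 - 24·t^2 - 30·t + 10, we substitute t = 3 to get a = 1864.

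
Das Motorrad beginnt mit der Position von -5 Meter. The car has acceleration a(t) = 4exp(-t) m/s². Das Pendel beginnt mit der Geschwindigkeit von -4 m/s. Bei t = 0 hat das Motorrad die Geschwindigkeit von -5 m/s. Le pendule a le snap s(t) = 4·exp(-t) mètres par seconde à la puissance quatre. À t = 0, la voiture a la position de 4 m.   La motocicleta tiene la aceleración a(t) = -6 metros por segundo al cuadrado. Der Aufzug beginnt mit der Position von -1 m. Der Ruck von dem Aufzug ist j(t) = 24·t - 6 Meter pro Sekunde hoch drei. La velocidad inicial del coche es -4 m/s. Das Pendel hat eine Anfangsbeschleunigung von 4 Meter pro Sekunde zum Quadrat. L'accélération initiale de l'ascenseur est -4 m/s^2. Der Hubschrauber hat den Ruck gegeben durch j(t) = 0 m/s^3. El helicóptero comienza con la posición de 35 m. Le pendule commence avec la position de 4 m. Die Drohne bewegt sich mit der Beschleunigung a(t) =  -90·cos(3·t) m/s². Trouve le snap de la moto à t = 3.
Pour résoudre ceci, nous devons prendre 2 dérivées de notre équation de l'accélération a(t) = -6. En dérivant l'accélération, nous obtenons le jerk: j(t) = 0. En dérivant le jerk, nous obtenons le snap: s(t) = 0. De l'équation du snap s(t) = 0, nous substituons t = 3 pour obtenir s = 0.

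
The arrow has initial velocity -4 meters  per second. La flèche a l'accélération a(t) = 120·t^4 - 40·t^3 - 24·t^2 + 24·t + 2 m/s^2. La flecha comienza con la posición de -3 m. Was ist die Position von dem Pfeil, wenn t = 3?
Um dies zu lösen, müssen wir 2 Integrale unserer Gleichung für die Beschleunigung a(t) = 120·t^4 - 40·t^3 - 24·t^2 + 24·t + 2 finden. Mit ∫a(t)dt und Anwendung von v(0) = -4, finden wir v(t) = 24·t^5 - 10·t^4 - 8·t^3 + 12·t^2 + 2·t - 4. Durch Integration von der Geschwindigkeit und Verwendung der Anfangsbedingung x(0) = -3, erhalten wir x(t) = 4·t^6 - 2·t^5 - 2·t^4 + 4·t^3 + t^2 - 4·t - 3. Aus der Gleichung für die Position x(t) = 4·t^6 - 2·t^5 - 2·t^4 + 4·t^3 + t^2 - 4·t - 3, setzen wir t = 3 ein und erhalten x = 2370.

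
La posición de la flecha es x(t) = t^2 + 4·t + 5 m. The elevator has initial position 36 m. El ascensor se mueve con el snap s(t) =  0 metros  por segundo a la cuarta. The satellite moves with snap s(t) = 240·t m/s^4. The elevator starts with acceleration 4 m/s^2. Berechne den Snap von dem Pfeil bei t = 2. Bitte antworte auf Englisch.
Starting from position x(t) = t^2 + 4·t + 5, we take 4 derivatives. The derivative of position gives velocity: v(t) = 2·t + 4. Differentiating velocity, we get acceleration: a(t) = 2. Differentiating acceleration, we get jerk: j(t) = 0. Taking d/dt of j(t), we find s(t) = 0. We have snap s(t) = 0. Substituting t = 2: s(2) = 0.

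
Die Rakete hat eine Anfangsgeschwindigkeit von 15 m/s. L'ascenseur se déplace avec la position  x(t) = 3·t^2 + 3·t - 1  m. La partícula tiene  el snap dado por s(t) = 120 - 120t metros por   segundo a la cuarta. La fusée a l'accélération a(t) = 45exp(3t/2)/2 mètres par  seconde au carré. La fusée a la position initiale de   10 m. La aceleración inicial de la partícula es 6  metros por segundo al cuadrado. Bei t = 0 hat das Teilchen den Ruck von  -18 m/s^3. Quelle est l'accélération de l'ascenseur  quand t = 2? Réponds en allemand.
Wir müssen unsere Gleichung für die Position x(t) = 3·t^2 + 3·t - 1 2-mal ableiten. Mit d/dt von x(t) finden wir v(t) = 6·t + 3. Die Ableitung von der Geschwindigkeit ergibt die Beschleunigung: a(t) = 6. Aus der Gleichung für die Beschleunigung a(t) = 6, setzen wir t = 2 ein und erhalten a = 6.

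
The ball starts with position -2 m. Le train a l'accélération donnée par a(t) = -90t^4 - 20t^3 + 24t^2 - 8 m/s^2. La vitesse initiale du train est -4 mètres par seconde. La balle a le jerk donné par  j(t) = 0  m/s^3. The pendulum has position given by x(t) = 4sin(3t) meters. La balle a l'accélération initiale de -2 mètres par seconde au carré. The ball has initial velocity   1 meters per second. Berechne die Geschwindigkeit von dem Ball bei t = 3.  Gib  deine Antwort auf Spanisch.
Para resolver esto, necesitamos tomar 2 antiderivadas de nuestra ecuación de la sacudida j(t) = 0. La antiderivada de la sacudida, con a(0) = -2, da la aceleración: a(t) = -2. Tomando ∫a(t)dt y aplicando v(0) = 1, encontramos v(t) = 1 - 2·t. De la ecuación de la velocidad v(t) = 1 - 2·t, sustituimos t = 3 para obtener v = -5.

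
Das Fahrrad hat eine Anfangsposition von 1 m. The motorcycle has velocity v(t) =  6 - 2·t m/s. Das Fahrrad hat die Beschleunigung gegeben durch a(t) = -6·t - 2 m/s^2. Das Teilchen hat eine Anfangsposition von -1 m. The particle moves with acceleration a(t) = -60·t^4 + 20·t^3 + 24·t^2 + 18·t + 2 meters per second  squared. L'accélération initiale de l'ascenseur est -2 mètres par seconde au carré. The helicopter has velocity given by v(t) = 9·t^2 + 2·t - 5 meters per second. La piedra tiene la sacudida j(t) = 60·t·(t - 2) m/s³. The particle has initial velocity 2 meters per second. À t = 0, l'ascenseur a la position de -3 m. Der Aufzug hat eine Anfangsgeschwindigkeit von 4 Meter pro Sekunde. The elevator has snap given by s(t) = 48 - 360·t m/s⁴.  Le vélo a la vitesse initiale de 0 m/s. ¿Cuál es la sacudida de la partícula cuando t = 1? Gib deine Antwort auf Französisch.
En partant de l'accélération a(t) = -60·t^4 + 20·t^3 + 24·t^2 + 18·t + 2, nous prenons 1 dérivée. La dérivée de l'accélération donne le jerk: j(t) = -240·t^3 + 60·t^2 + 48·t + 18. De l'équation du jerk j(t) = -240·t^3 + 60·t^2 + 48·t + 18, nous substituons t = 1 pour obtenir j = -114.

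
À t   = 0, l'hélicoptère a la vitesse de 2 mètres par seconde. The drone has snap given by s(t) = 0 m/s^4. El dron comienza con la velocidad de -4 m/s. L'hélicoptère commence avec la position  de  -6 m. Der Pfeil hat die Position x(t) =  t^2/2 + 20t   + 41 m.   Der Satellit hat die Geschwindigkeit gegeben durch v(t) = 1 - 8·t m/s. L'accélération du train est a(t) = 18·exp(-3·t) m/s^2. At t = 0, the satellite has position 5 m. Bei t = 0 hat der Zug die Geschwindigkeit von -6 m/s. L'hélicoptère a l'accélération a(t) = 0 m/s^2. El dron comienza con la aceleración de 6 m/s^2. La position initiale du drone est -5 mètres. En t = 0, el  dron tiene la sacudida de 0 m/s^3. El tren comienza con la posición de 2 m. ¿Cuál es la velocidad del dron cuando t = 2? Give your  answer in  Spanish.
Para resolver esto, necesitamos tomar 3 integrales de nuestra ecuación del snap s(t) = 0. Tomando ∫s(t)dt y aplicando j(0) = 0, encontramos j(t) = 0. Integrando la sacudida y usando la condición inicial a(0) = 6, obtenemos a(t) = 6. Integrando la aceleración y usando la condición inicial v(0) = -4, obtenemos v(t) = 6·t - 4. De la ecuación de la velocidad v(t) = 6·t - 4, sustituimos t = 2 para obtener v = 8.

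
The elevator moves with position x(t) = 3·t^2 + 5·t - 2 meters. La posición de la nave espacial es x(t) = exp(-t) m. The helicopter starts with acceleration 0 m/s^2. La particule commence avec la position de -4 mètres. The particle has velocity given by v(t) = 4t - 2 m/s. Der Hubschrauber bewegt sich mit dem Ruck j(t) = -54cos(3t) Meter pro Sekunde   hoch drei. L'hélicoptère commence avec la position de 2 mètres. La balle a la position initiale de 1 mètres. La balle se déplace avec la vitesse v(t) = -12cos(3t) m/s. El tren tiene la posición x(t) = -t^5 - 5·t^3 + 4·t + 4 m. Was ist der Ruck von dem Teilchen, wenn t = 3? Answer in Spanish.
Para resolver esto, necesitamos tomar 2 derivadas de nuestra ecuación de la velocidad v(t) = 4·t - 2. La derivada de la velocidad da la aceleración: a(t) = 4. Derivando la aceleración, obtenemos la sacudida: j(t) = 0. Usando j(t) = 0 y sustituyendo t = 3, encontramos j = 0.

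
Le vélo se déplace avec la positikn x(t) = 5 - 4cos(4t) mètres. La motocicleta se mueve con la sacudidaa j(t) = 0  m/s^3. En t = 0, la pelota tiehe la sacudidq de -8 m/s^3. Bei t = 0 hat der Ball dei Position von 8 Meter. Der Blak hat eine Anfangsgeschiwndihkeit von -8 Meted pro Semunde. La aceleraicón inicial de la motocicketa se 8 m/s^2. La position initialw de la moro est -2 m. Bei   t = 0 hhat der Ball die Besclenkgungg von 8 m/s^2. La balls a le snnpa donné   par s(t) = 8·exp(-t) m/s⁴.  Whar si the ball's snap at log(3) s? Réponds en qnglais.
From the given snap equation s(t) = 8·exp(-t), we substitute t = log(3) to get s = 8/3.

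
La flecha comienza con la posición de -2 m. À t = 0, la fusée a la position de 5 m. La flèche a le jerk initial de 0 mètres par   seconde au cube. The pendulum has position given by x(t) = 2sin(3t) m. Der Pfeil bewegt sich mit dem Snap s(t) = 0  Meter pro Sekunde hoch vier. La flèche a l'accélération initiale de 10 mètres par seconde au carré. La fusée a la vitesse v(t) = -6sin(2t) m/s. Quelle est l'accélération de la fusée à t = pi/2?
Nous devons dériver notre équation de la vitesse v(t) = -6·sin(2·t) 1 fois. En prenant d/dt de v(t), nous trouvons a(t) = -12·cos(2·t). En utilisant a(t) = -12·cos(2·t) et en substituant t = pi/2, nous trouvons a = 12.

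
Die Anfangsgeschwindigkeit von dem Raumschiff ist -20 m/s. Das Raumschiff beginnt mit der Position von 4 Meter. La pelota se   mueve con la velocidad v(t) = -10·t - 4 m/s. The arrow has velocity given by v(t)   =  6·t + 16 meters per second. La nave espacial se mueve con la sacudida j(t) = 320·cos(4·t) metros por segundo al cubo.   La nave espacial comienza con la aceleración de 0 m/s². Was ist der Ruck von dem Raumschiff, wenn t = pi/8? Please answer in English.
We have jerk j(t) = 320·cos(4·t). Substituting t = pi/8: j(pi/8) = 0.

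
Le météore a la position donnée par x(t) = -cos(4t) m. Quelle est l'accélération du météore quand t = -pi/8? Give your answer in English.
Starting from position x(t) = -cos(4·t), we take 2 derivatives. The derivative of position gives velocity: v(t) = 4·sin(4·t). Taking d/dt of v(t), we find a(t) = 16·cos(4·t). We have acceleration a(t) = 16·cos(4·t). Substituting t = -pi/8: a(-pi/8) = 0.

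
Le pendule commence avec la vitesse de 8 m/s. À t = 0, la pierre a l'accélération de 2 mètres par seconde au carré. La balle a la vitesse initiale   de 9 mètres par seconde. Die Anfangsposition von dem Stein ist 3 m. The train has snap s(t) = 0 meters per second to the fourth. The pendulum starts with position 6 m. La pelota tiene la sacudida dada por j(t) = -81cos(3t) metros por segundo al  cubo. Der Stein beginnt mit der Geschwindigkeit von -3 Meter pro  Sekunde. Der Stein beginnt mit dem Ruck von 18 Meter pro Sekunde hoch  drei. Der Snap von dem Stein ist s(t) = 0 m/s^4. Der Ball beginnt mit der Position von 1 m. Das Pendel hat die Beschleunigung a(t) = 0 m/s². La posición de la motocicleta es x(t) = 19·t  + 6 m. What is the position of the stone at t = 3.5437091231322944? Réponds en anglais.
We must find the antiderivative of our snap equation s(t) = 0 4 times. Taking ∫s(t)dt and applying j(0) = 18, we find j(t) = 18. Integrating jerk and using the initial condition a(0) = 2, we get a(t) = 18·t + 2. Integrating acceleration and using the initial condition v(0) = -3, we get v(t) = 9·t^2 + 2·t - 3. Finding the antiderivative of v(t) and using x(0) = 3: x(t) = 3·t^3 + t^2 - 3·t + 3. We have position x(t) = 3·t^3 + t^2 - 3·t + 3. Substituting t = 3.5437091231322944: x(3.5437091231322944) = 138.431108677020.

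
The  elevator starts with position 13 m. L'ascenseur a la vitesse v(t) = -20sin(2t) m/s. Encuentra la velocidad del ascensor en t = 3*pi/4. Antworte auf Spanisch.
De la ecuación de la velocidad v(t) = -20·sin(2·t), sustituimos t = 3*pi/4 para obtener v = 20.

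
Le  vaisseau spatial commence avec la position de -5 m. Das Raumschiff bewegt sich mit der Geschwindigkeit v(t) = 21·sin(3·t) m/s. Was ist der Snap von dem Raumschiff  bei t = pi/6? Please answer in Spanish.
Para resolver esto, necesitamos tomar 3 derivadas de nuestra ecuación de la velocidad v(t) = 21·sin(3·t). La derivada de la velocidad da la aceleración: a(t) = 63·cos(3·t). Derivando la aceleración, obtenemos la sacudida: j(t) = -189·sin(3·t). Tomando d/dt de j(t), encontramos s(t) = -567·cos(3·t). Tenemos el snap s(t) = -567·cos(3·t). Sustituyendo t = pi/6: s(pi/6) = 0.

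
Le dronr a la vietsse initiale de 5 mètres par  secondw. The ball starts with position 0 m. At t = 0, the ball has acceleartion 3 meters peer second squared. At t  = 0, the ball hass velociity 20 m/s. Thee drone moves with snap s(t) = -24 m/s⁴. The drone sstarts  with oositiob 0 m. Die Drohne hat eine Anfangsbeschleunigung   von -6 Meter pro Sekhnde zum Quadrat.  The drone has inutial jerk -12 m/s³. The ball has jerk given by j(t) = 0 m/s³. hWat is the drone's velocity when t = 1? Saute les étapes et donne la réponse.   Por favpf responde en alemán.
v(1) = -11.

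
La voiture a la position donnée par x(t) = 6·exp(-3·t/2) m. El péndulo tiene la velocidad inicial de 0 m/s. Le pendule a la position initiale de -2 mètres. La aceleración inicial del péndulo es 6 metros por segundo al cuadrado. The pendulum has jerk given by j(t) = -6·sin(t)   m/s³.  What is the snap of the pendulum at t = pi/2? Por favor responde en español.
Debemos derivar nuestra ecuación de la sacudida j(t) = -6·sin(t) 1 vez. La derivada de la sacudida da el snap: s(t) = -6·cos(t). De la ecuación del snap s(t) = -6·cos(t), sustituimos t = pi/2 para obtener s = 0.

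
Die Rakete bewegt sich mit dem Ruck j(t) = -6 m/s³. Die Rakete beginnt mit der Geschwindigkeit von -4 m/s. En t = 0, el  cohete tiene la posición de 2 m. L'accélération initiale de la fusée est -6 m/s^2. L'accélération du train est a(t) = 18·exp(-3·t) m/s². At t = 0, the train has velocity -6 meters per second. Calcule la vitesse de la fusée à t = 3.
Nous devons trouver la primitive de notre équation du jerk j(t) = -6 2 fois. La primitive du jerk, avec a(0) = -6, donne l'accélération: a(t) = -6·t - 6. En prenant ∫a(t)dt et en appliquant v(0) = -4, nous trouvons v(t) = -3·t^2 - 6·t - 4. Nous avons la vitesse v(t) = -3·t^2 - 6·t - 4. En substituant t = 3: v(3) = -49.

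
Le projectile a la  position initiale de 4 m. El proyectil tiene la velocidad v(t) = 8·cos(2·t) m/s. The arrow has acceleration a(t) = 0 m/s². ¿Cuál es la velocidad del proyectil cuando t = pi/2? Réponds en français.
Nous avons la vitesse v(t) = 8·cos(2·t). En substituant t = pi/2: v(pi/2) = -8.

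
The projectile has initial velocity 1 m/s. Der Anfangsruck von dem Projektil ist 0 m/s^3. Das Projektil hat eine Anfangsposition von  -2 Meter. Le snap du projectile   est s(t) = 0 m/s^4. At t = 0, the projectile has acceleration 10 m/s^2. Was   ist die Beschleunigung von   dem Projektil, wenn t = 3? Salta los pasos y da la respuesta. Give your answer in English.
a(3) = 10.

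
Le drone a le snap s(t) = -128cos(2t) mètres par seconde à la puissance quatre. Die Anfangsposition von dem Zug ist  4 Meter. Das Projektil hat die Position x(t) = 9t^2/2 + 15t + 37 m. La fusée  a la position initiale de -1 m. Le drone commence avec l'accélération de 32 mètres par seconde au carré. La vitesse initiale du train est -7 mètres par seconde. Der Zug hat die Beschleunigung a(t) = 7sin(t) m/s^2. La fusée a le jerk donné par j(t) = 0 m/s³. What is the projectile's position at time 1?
Using x(t) = 9·t^2/2 + 15·t + 37 and substituting t = 1, we find x = 113/2.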